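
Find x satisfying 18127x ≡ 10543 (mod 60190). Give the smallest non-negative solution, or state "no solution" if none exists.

58019

First find gcd(18127, 60190):
60190 = 3×18127 + 5809
18127 = 3×5809 + 700
5809 = 8×700 + 209
700 = 3×209 + 73
209 = 2×73 + 63
73 = 1×63 + 10
63 = 6×10 + 3
10 = 3×3 + 1
3 = 3×1 + 0
gcd = 1, so a unique solution mod 60190 exists.
Back-substitute for the Bézout coefficients:
1 = 10 − 3·3
1 = −3·63 + 19·10
1 = 19·73 − 22·63
1 = −22·209 + 63·73
1 = 63·700 − 211·209
1 = −211·5809 + 1751·700
1 = 1751·18127 − 5464·5809
1 = −5464·60190 + 18143·18127
So 18127·(18143) ≡ 1 (mod 60190), giving 18127⁻¹ ≡ 18143.
x ≡ 18127⁻¹·10543 ≡ 18143·10543 ≡ 58019 (mod 60190).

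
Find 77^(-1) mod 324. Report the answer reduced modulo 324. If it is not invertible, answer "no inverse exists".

101

Apply the Euclidean algorithm to 324 and 77:
324 = 4×77 + 16
77 = 4×16 + 13
16 = 1×13 + 3
13 = 4×3 + 1
3 = 3×1 + 0
gcd = 1, so the inverse exists. Back-substitute:
1 = 13 − 4·3
1 = −4·16 + 5·13
1 = 5·77 − 24·16
1 = −24·324 + 101·77
So 77·101 ≡ 1 (mod 324).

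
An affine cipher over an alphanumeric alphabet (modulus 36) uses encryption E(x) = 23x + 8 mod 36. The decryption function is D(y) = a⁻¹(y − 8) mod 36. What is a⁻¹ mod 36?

11

Extended Euclidean algorithm:
36 = 1×23 + 13
23 = 1×13 + 10
13 = 1×10 + 3
10 = 3×3 + 1
3 = 3×1 + 0
The gcd is 1. Working backward:
1 = 10 − 3·3
1 = −3·13 + 4·10
1 = 4·23 − 7·13
1 = −7·36 + 11·23
So 23·11 ≡ 1 (mod 36).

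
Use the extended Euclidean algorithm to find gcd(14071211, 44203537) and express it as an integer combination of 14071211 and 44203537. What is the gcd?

Euclidean algorithm:
44203537 = 3×14071211 + 1989904
14071211 = 7×1989904 + 141883
1989904 = 14×141883 + 3542
141883 = 40×3542 + 203
3542 = 17×203 + 91
203 = 2×91 + 21
91 = 4×21 + 7
21 = 3×7 + 0
gcd(14071211, 44203537) = 7.
Express as a combination:
7 = 91 − 4·21
7 = −4·203 + 9·91
7 = 9·3542 − 157·203
7 = −157·141883 + 6289·3542
7 = 6289·1989904 − 88203·141883
7 = −88203·14071211 + 623710·1989904
7 = 623710·44203537 − 1959333·14071211
So 7 = (623710)·44203537 + (-1959333)·14071211.

7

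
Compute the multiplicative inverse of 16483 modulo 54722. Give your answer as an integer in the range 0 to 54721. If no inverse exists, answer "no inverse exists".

53321

gcd(54722, 16483) by repeated division:
54722 = 3·16483 + 5273
16483 = 3·5273 + 664
5273 = 7·664 + 625
664 = 1·625 + 39
625 = 16·39 + 1
39 = 39·1 + 0
gcd = 1, so the inverse exists. Back-substitute:
1 = 625 − 16·39
1 = −16·664 + 17·625
1 = 17·5273 − 135·664
1 = −135·16483 + 422·5273
1 = 422·54722 − 1401·16483
So 16483·(-1401) ≡ 1 (mod 54722), and -1401 ≡ 53321 (mod 54722).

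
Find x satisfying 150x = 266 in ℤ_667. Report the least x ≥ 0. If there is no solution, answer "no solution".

First find gcd(150, 667):
667 = 4×150 + 67
150 = 2×67 + 16
67 = 4×16 + 3
16 = 5×3 + 1
3 = 3×1 + 0
gcd = 1, so a unique solution mod 667 exists.
Back-substitute for the Bézout coefficients:
1 = 16 − 5·3
1 = −5·67 + 21·16
1 = 21·150 − 47·67
1 = −47·667 + 209·150
So 150·(209) ≡ 1 (mod 667), giving 150⁻¹ ≡ 209.
x ≡ 150⁻¹·266 ≡ 209·266 ≡ 233 (mod 667).

233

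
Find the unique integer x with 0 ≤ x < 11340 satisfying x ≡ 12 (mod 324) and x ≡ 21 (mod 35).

Write x = 12 + 324·k. Then 324·k ≡ 21 − 12 ≡ 9 (mod 35).
Need 324⁻¹ mod 35. Extended Euclid on (35, 9):
35 = 3·9 + 8
9 = 1·8 + 1
8 = 8·1 + 0
Back-substitute:
1 = 9 − 8
1 = −35 + 4·9
324⁻¹ ≡ 4 (mod 35), so k ≡ 4·9 ≡ 1 (mod 35).
x = 12 + 324·1 = 336.

336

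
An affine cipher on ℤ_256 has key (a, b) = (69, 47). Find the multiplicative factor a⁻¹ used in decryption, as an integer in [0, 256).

Run Euclid on (256, 69):
256 = 3×69 + 49
69 = 1×49 + 20
49 = 2×20 + 9
20 = 2×9 + 2
9 = 4×2 + 1
2 = 2×1 + 0
The gcd is 1. Working backward:
1 = 9 − 4·2
1 = −4·20 + 9·9
1 = 9·49 − 22·20
1 = −22·69 + 31·49
1 = 31·256 − 115·69
Hence 69⁻¹ ≡ -115 ≡ 141 (mod 256).

141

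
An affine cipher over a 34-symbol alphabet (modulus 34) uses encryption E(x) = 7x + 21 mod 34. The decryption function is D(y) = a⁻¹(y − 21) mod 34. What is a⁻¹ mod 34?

Extended Euclidean algorithm:
34 = 4·7 + 6
7 = 1·6 + 1
6 = 6·1 + 0
Since gcd(7, 34) = 1, back-substitute to write 1 as a combination:
1 = 7 − 6
1 = −34 + 5·7
So 7·5 ≡ 1 (mod 34).

5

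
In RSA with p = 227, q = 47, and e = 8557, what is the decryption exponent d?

277

φ(n) = (p−1)(q−1) = 226·46 = 10396.
Need d with 8557·d ≡ 1 (mod 10396). Apply the extended Euclidean algorithm:
10396 = 1*8557 + 1839
8557 = 4*1839 + 1201
1839 = 1*1201 + 638
1201 = 1*638 + 563
638 = 1*563 + 75
563 = 7*75 + 38
75 = 1*38 + 37
38 = 1*37 + 1
37 = 37*1 + 0
Back-substitute:
1 = 38 − 37
1 = −75 + 2·38
1 = 2·563 − 15·75
1 = −15·638 + 17·563
1 = 17·1201 − 32·638
1 = −32·1839 + 49·1201
1 = 49·8557 − 228·1839
1 = −228·10396 + 277·8557
So 8557·277 ≡ 1 (mod 10396), hence d = 277.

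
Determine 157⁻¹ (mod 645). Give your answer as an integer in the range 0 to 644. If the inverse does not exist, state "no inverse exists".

493

Apply the Euclidean algorithm to 645 and 157:
645 = 4·157 + 17
157 = 9·17 + 4
17 = 4·4 + 1
4 = 4·1 + 0
The gcd is 1. Working backward:
1 = 17 − 4·4
1 = −4·157 + 37·17
1 = 37·645 − 152·157
Thus 157·(-152) ≡ 1 (mod 645); reducing, -152 mod 645 = 493.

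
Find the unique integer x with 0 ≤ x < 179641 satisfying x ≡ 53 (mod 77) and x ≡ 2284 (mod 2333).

135265

Write x = 53 + 77·k. Then 77·k ≡ 2284 − 53 ≡ 2231 (mod 2333).
Need 77⁻¹ mod 2333. Extended Euclid on (2333, 77):
2333 = 30*77 + 23
77 = 3*23 + 8
23 = 2*8 + 7
8 = 1*7 + 1
7 = 7*1 + 0
Back-substitute:
1 = 8 − 7
1 = −23 + 3·8
1 = 3·77 − 10·23
1 = −10·2333 + 303·77
77⁻¹ ≡ 303 (mod 2333), so k ≡ 303·2231 ≡ 1756 (mod 2333).
x = 53 + 77·1756 = 135265.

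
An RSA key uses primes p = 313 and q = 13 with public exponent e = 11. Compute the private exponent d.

φ(n) = (p−1)(q−1) = 312·12 = 3744.
Need d with 11·d ≡ 1 (mod 3744). Apply the extended Euclidean algorithm:
3744 = 340*11 + 4
11 = 2*4 + 3
4 = 1*3 + 1
3 = 3*1 + 0
Back-substitute:
1 = 4 − 3
1 = −11 + 3·4
1 = 3·3744 − 1021·11
So 11·(-1021) ≡ 1 (mod 3744), hence d ≡ -1021 ≡ 2723 (mod 3744).

2723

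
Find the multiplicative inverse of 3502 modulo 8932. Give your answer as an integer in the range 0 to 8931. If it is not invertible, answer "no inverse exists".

no inverse exists

Euclidean algorithm on 8932, 3502:
8932 = 2·3502 + 1928
3502 = 1·1928 + 1574
1928 = 1·1574 + 354
1574 = 4·354 + 158
354 = 2·158 + 38
158 = 4·38 + 6
38 = 6·6 + 2
6 = 3·2 + 0
Since gcd = 2 > 1, 3502 is not a unit mod 8932.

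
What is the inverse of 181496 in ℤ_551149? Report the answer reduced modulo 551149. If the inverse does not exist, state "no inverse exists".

Apply the Euclidean algorithm to 551149 and 181496:
551149 = 3·181496 + 6661
181496 = 27·6661 + 1649
6661 = 4·1649 + 65
1649 = 25·65 + 24
65 = 2·24 + 17
24 = 1·17 + 7
17 = 2·7 + 3
7 = 2·3 + 1
3 = 3·1 + 0
The gcd is 1. Working backward:
1 = 7 − 2·3
1 = −2·17 + 5·7
1 = 5·24 − 7·17
1 = −7·65 + 19·24
1 = 19·1649 − 482·65
1 = −482·6661 + 1947·1649
1 = 1947·181496 − 53051·6661
1 = −53051·551149 + 161100·181496
So 181496·161100 ≡ 1 (mod 551149).

161100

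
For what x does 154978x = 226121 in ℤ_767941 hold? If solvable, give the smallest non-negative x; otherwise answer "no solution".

108574

First find gcd(154978, 767941):
767941 = 4×154978 + 148029
154978 = 1×148029 + 6949
148029 = 21×6949 + 2100
6949 = 3×2100 + 649
2100 = 3×649 + 153
649 = 4×153 + 37
153 = 4×37 + 5
37 = 7×5 + 2
5 = 2×2 + 1
2 = 2×1 + 0
gcd = 1, so a unique solution mod 767941 exists.
Back-substitute for the Bézout coefficients:
1 = 5 − 2·2
1 = −2·37 + 15·5
1 = 15·153 − 62·37
1 = −62·649 + 263·153
1 = 263·2100 − 851·649
1 = −851·6949 + 2816·2100
1 = 2816·148029 − 59987·6949
1 = −59987·154978 + 62803·148029
1 = 62803·767941 − 311199·154978
So 154978·(-311199) ≡ 1 (mod 767941), giving 154978⁻¹ ≡ 456742.
x ≡ 154978⁻¹·226121 ≡ 456742·226121 ≡ 108574 (mod 767941).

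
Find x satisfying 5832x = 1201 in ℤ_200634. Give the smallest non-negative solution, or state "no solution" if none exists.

no solution

gcd(5832, 200634):
200634 = 34·5832 + 2346
5832 = 2·2346 + 1140
2346 = 2·1140 + 66
1140 = 17·66 + 18
66 = 3·18 + 12
18 = 1·12 + 6
12 = 2·6 + 0
gcd = 6, but 6 ∤ 1201, so the congruence has no solution.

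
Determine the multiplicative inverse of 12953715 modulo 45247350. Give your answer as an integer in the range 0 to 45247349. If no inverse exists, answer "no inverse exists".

Compute gcd(12953715, 45247350):
45247350 = 3·12953715 + 6386205
12953715 = 2·6386205 + 181305
6386205 = 35·181305 + 40530
181305 = 4·40530 + 19185
40530 = 2·19185 + 2160
19185 = 8·2160 + 1905
2160 = 1·1905 + 255
1905 = 7·255 + 120
255 = 2·120 + 15
120 = 8·15 + 0
The gcd is 15, not 1, hence no inverse exists.

no inverse exists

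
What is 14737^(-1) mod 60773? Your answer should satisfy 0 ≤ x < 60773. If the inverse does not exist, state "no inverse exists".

12421

Extended Euclidean algorithm:
60773 = 4*14737 + 1825
14737 = 8*1825 + 137
1825 = 13*137 + 44
137 = 3*44 + 5
44 = 8*5 + 4
5 = 1*4 + 1
4 = 4*1 + 0
The gcd is 1. Working backward:
1 = 5 − 4
1 = −44 + 9·5
1 = 9·137 − 28·44
1 = −28·1825 + 373·137
1 = 373·14737 − 3012·1825
1 = −3012·60773 + 12421·14737
So 14737·12421 ≡ 1 (mod 60773).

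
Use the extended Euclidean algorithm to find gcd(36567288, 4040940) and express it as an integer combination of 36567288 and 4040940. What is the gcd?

Repeated division:
36567288 = 9×4040940 + 198828
4040940 = 20×198828 + 64380
198828 = 3×64380 + 5688
64380 = 11×5688 + 1812
5688 = 3×1812 + 252
1812 = 7×252 + 48
252 = 5×48 + 12
48 = 4×12 + 0
gcd(36567288, 4040940) = 12.
Express as a combination:
12 = 252 − 5·48
12 = −5·1812 + 36·252
12 = 36·5688 − 113·1812
12 = −113·64380 + 1279·5688
12 = 1279·198828 − 3950·64380
12 = −3950·4040940 + 80279·198828
12 = 80279·36567288 − 726461·4040940
So 12 = (80279)·36567288 + (-726461)·4040940.

12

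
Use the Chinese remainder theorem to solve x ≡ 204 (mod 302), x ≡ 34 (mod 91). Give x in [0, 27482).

24968

Write x = 204 + 302·k. Then 302·k ≡ 34 − 204 ≡ 12 (mod 91).
Need 302⁻¹ mod 91. Extended Euclid on (91, 29):
91 = 3*29 + 4
29 = 7*4 + 1
4 = 4*1 + 0
Back-substitute:
1 = 29 − 7·4
1 = −7·91 + 22·29
302⁻¹ ≡ 22 (mod 91), so k ≡ 22·12 ≡ 82 (mod 91).
x = 204 + 302·82 = 24968.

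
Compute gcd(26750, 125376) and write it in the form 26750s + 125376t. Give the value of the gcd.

Euclidean algorithm:
125376 = 4×26750 + 18376
26750 = 1×18376 + 8374
18376 = 2×8374 + 1628
8374 = 5×1628 + 234
1628 = 6×234 + 224
234 = 1×224 + 10
224 = 22×10 + 4
10 = 2×4 + 2
4 = 2×2 + 0
gcd(26750, 125376) = 2.
Express as a combination:
2 = 10 − 2·4
2 = −2·224 + 45·10
2 = 45·234 − 47·224
2 = −47·1628 + 327·234
2 = 327·8374 − 1682·1628
2 = −1682·18376 + 3691·8374
2 = 3691·26750 − 5373·18376
2 = −5373·125376 + 25183·26750
So 2 = (-5373)·125376 + (25183)·26750.

2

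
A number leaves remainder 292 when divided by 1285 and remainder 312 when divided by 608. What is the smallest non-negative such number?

Write x = 292 + 1285·k. Then 1285·k ≡ 312 − 292 ≡ 20 (mod 608).
Need 1285⁻¹ mod 608. Extended Euclid on (608, 69):
608 = 8*69 + 56
69 = 1*56 + 13
56 = 4*13 + 4
13 = 3*4 + 1
4 = 4*1 + 0
Back-substitute:
1 = 13 − 3·4
1 = −3·56 + 13·13
1 = 13·69 − 16·56
1 = −16·608 + 141·69
1285⁻¹ ≡ 141 (mod 608), so k ≡ 141·20 ≡ 388 (mod 608).
x = 292 + 1285·388 = 498872.

498872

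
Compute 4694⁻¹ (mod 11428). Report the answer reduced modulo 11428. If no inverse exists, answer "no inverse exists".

Compute gcd(4694, 11428):
11428 = 2*4694 + 2040
4694 = 2*2040 + 614
2040 = 3*614 + 198
614 = 3*198 + 20
198 = 9*20 + 18
20 = 1*18 + 2
18 = 9*2 + 0
Since gcd = 2 > 1, 4694 is not a unit mod 11428.

no inverse exists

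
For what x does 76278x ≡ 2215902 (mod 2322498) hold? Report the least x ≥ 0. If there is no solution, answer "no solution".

336386

First find gcd(76278, 2322498):
2322498 = 30*76278 + 34158
76278 = 2*34158 + 7962
34158 = 4*7962 + 2310
7962 = 3*2310 + 1032
2310 = 2*1032 + 246
1032 = 4*246 + 48
246 = 5*48 + 6
48 = 8*6 + 0
gcd = 6 and 6 | 2215902, so solutions exist. Divide through by 6: 12713x ≡ 369317 (mod 387083).
Now find 12713⁻¹ mod 387083:
387083 = 30×12713 + 5693
12713 = 2×5693 + 1327
5693 = 4×1327 + 385
1327 = 3×385 + 172
385 = 2×172 + 41
172 = 4×41 + 8
41 = 5×8 + 1
8 = 8×1 + 0
Back-substitute:
1 = 41 − 5·8
1 = −5·172 + 21·41
1 = 21·385 − 47·172
1 = −47·1327 + 162·385
1 = 162·5693 − 695·1327
1 = −695·12713 + 1552·5693
1 = 1552·387083 − 47255·12713
So 12713·(-47255) ≡ 1 (mod 387083), i.e. 12713⁻¹ ≡ 339828.
Then x ≡ 339828·369317 ≡ 336386 (mod 387083); the smallest non-negative solution is x = 336386.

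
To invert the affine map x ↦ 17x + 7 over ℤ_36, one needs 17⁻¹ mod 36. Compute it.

17

Extended Euclidean algorithm:
36 = 2·17 + 2
17 = 8·2 + 1
2 = 2·1 + 0
gcd = 1, so the inverse exists. Back-substitute:
1 = 17 − 8·2
1 = −8·36 + 17·17
So 17·17 ≡ 1 (mod 36).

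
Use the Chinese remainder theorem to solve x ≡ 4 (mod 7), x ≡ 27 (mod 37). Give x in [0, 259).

Write x = 4 + 7·k. Then 7·k ≡ 27 − 4 ≡ 23 (mod 37).
Need 7⁻¹ mod 37. Extended Euclid on (37, 7):
37 = 5×7 + 2
7 = 3×2 + 1
2 = 2×1 + 0
Back-substitute:
1 = 7 − 3·2
1 = −3·37 + 16·7
7⁻¹ ≡ 16 (mod 37), so k ≡ 16·23 ≡ 35 (mod 37).
x = 4 + 7·35 = 249.

249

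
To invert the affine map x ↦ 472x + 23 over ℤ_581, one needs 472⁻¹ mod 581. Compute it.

gcd(581, 472) by repeated division:
581 = 1·472 + 109
472 = 4·109 + 36
109 = 3·36 + 1
36 = 36·1 + 0
Since gcd(472, 581) = 1, back-substitute to write 1 as a combination:
1 = 109 − 3·36
1 = −3·472 + 13·109
1 = 13·581 − 16·472
So 472·(-16) ≡ 1 (mod 581), and -16 ≡ 565 (mod 581).

565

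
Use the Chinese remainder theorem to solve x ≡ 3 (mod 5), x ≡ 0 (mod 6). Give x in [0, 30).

18

Write x = 3 + 5·k. Then 5·k ≡ 0 − 3 ≡ 3 (mod 6).
Need 5⁻¹ mod 6. Extended Euclid on (6, 5):
6 = 1*5 + 1
5 = 5*1 + 0
Back-substitute:
1 = 6 − 5
5⁻¹ ≡ 5 (mod 6), so k ≡ 5·3 ≡ 3 (mod 6).
x = 3 + 5·3 = 18.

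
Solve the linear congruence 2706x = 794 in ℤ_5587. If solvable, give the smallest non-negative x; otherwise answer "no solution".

5546

First find gcd(2706, 5587):
5587 = 2*2706 + 175
2706 = 15*175 + 81
175 = 2*81 + 13
81 = 6*13 + 3
13 = 4*3 + 1
3 = 3*1 + 0
gcd = 1, so a unique solution mod 5587 exists.
Back-substitute for the Bézout coefficients:
1 = 13 − 4·3
1 = −4·81 + 25·13
1 = 25·175 − 54·81
1 = −54·2706 + 835·175
1 = 835·5587 − 1724·2706
So 2706·(-1724) ≡ 1 (mod 5587), giving 2706⁻¹ ≡ 3863.
x ≡ 2706⁻¹·794 ≡ 3863·794 ≡ 5546 (mod 5587).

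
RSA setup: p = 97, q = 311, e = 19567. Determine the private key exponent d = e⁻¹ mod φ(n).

φ(n) = (p−1)(q−1) = 96·310 = 29760.
Need d with 19567·d ≡ 1 (mod 29760). Apply the extended Euclidean algorithm:
29760 = 1×19567 + 10193
19567 = 1×10193 + 9374
10193 = 1×9374 + 819
9374 = 11×819 + 365
819 = 2×365 + 89
365 = 4×89 + 9
89 = 9×9 + 8
9 = 1×8 + 1
8 = 8×1 + 0
Back-substitute:
1 = 9 − 8
1 = −89 + 10·9
1 = 10·365 − 41·89
1 = −41·819 + 92·365
1 = 92·9374 − 1053·819
1 = −1053·10193 + 1145·9374
1 = 1145·19567 − 2198·10193
1 = −2198·29760 + 3343·19567
So 19567·3343 ≡ 1 (mod 29760), hence d = 3343.

3343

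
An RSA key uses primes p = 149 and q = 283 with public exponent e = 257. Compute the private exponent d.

φ(n) = (p−1)(q−1) = 148·282 = 41736.
Need d with 257·d ≡ 1 (mod 41736). Apply the extended Euclidean algorithm:
41736 = 162·257 + 102
257 = 2·102 + 53
102 = 1·53 + 49
53 = 1·49 + 4
49 = 12·4 + 1
4 = 4·1 + 0
Back-substitute:
1 = 49 − 12·4
1 = −12·53 + 13·49
1 = 13·102 − 25·53
1 = −25·257 + 63·102
1 = 63·41736 − 10231·257
So 257·(-10231) ≡ 1 (mod 41736), hence d ≡ -10231 ≡ 31505 (mod 41736).

31505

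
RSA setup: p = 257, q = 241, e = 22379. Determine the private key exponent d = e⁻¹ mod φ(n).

40259

φ(n) = (p−1)(q−1) = 256·240 = 61440.
Need d with 22379·d ≡ 1 (mod 61440). Apply the extended Euclidean algorithm:
61440 = 2·22379 + 16682
22379 = 1·16682 + 5697
16682 = 2·5697 + 5288
5697 = 1·5288 + 409
5288 = 12·409 + 380
409 = 1·380 + 29
380 = 13·29 + 3
29 = 9·3 + 2
3 = 1·2 + 1
2 = 2·1 + 0
Back-substitute:
1 = 3 − 2
1 = −29 + 10·3
1 = 10·380 − 131·29
1 = −131·409 + 141·380
1 = 141·5288 − 1823·409
1 = −1823·5697 + 1964·5288
1 = 1964·16682 − 5751·5697
1 = −5751·22379 + 7715·16682
1 = 7715·61440 − 21181·22379
So 22379·(-21181) ≡ 1 (mod 61440), hence d ≡ -21181 ≡ 40259 (mod 61440).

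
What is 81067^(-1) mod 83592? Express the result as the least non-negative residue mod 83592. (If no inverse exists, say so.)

47275

Extended Euclidean algorithm:
83592 = 1*81067 + 2525
81067 = 32*2525 + 267
2525 = 9*267 + 122
267 = 2*122 + 23
122 = 5*23 + 7
23 = 3*7 + 2
7 = 3*2 + 1
2 = 2*1 + 0
Since gcd(81067, 83592) = 1, back-substitute to write 1 as a combination:
1 = 7 − 3·2
1 = −3·23 + 10·7
1 = 10·122 − 53·23
1 = −53·267 + 116·122
1 = 116·2525 − 1097·267
1 = −1097·81067 + 35220·2525
1 = 35220·83592 − 36317·81067
Thus 81067·(-36317) ≡ 1 (mod 83592); reducing, -36317 mod 83592 = 47275.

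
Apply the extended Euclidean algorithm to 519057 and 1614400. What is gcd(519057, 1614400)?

Apply Euclid's algorithm to 1614400 and 519057:
1614400 = 3*519057 + 57229
519057 = 9*57229 + 3996
57229 = 14*3996 + 1285
3996 = 3*1285 + 141
1285 = 9*141 + 16
141 = 8*16 + 13
16 = 1*13 + 3
13 = 4*3 + 1
3 = 3*1 + 0
gcd(519057, 1614400) = 1.
Express as a combination:
1 = 13 − 4·3
1 = −4·16 + 5·13
1 = 5·141 − 44·16
1 = −44·1285 + 401·141
1 = 401·3996 − 1247·1285
1 = −1247·57229 + 17859·3996
1 = 17859·519057 − 161978·57229
1 = −161978·1614400 + 503793·519057
So 1 = (-161978)·1614400 + (503793)·519057.

1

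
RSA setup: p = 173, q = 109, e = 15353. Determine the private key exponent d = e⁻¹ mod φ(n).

φ(n) = (p−1)(q−1) = 172·108 = 18576.
Need d with 15353·d ≡ 1 (mod 18576). Apply the extended Euclidean algorithm:
18576 = 1*15353 + 3223
15353 = 4*3223 + 2461
3223 = 1*2461 + 762
2461 = 3*762 + 175
762 = 4*175 + 62
175 = 2*62 + 51
62 = 1*51 + 11
51 = 4*11 + 7
11 = 1*7 + 4
7 = 1*4 + 3
4 = 1*3 + 1
3 = 3*1 + 0
Back-substitute:
1 = 4 − 3
1 = −7 + 2·4
1 = 2·11 − 3·7
1 = −3·51 + 14·11
1 = 14·62 − 17·51
1 = −17·175 + 48·62
1 = 48·762 − 209·175
1 = −209·2461 + 675·762
1 = 675·3223 − 884·2461
1 = −884·15353 + 4211·3223
1 = 4211·18576 − 5095·15353
So 15353·(-5095) ≡ 1 (mod 18576), hence d ≡ -5095 ≡ 13481 (mod 18576).

13481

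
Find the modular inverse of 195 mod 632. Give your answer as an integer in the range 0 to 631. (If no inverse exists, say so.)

363

Apply the Euclidean algorithm to 632 and 195:
632 = 3·195 + 47
195 = 4·47 + 7
47 = 6·7 + 5
7 = 1·5 + 2
5 = 2·2 + 1
2 = 2·1 + 0
gcd = 1, so the inverse exists. Back-substitute:
1 = 5 − 2·2
1 = −2·7 + 3·5
1 = 3·47 − 20·7
1 = −20·195 + 83·47
1 = 83·632 − 269·195
Hence 195⁻¹ ≡ -269 ≡ 363 (mod 632).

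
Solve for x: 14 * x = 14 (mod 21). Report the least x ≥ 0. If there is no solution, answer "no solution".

First find gcd(14, 21):
21 = 1·14 + 7
14 = 2·7 + 0
gcd = 7 and 7 | 14, so solutions exist. Divide through by 7: 2x ≡ 2 (mod 3).
Now find 2⁻¹ mod 3:
3 = 1*2 + 1
2 = 2*1 + 0
Back-substitute:
1 = 3 − 2
So 2·(-1) ≡ 1 (mod 3), i.e. 2⁻¹ ≡ 2.
Then x ≡ 2·2 ≡ 1 (mod 3); the smallest non-negative solution is x = 1.

1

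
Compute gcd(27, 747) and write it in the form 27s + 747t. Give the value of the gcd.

Repeated division:
747 = 27*27 + 18
27 = 1*18 + 9
18 = 2*9 + 0
gcd(27, 747) = 9.
Express as a combination:
9 = 27 − 18
9 = −747 + 28·27
So 9 = (-1)·747 + (28)·27.

9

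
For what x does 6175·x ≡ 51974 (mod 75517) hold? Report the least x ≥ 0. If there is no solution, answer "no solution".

2491

First find gcd(6175, 75517):
75517 = 12·6175 + 1417
6175 = 4·1417 + 507
1417 = 2·507 + 403
507 = 1·403 + 104
403 = 3·104 + 91
104 = 1·91 + 13
91 = 7·13 + 0
gcd = 13 and 13 | 51974, so solutions exist. Divide through by 13: 475x ≡ 3998 (mod 5809).
Now find 475⁻¹ mod 5809:
5809 = 12×475 + 109
475 = 4×109 + 39
109 = 2×39 + 31
39 = 1×31 + 8
31 = 3×8 + 7
8 = 1×7 + 1
7 = 7×1 + 0
Back-substitute:
1 = 8 − 7
1 = −31 + 4·8
1 = 4·39 − 5·31
1 = −5·109 + 14·39
1 = 14·475 − 61·109
1 = −61·5809 + 746·475
So 475⁻¹ ≡ 746 (mod 5809).
Then x ≡ 746·3998 ≡ 2491 (mod 5809); the smallest non-negative solution is x = 2491.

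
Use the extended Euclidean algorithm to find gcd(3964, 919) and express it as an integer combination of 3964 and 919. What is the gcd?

Euclidean algorithm:
3964 = 4*919 + 288
919 = 3*288 + 55
288 = 5*55 + 13
55 = 4*13 + 3
13 = 4*3 + 1
3 = 3*1 + 0
gcd(3964, 919) = 1.
Express as a combination:
1 = 13 − 4·3
1 = −4·55 + 17·13
1 = 17·288 − 89·55
1 = −89·919 + 284·288
1 = 284·3964 − 1225·919
So 1 = (284)·3964 + (-1225)·919.

1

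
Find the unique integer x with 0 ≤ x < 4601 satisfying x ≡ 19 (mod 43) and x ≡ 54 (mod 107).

2943

Write x = 19 + 43·k. Then 43·k ≡ 54 − 19 ≡ 35 (mod 107).
Need 43⁻¹ mod 107. Extended Euclid on (107, 43):
107 = 2*43 + 21
43 = 2*21 + 1
21 = 21*1 + 0
Back-substitute:
1 = 43 − 2·21
1 = −2·107 + 5·43
43⁻¹ ≡ 5 (mod 107), so k ≡ 5·35 ≡ 68 (mod 107).
x = 19 + 43·68 = 2943.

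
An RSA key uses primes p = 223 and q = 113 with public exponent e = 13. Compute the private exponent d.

φ(n) = (p−1)(q−1) = 222·112 = 24864.
Need d with 13·d ≡ 1 (mod 24864). Apply the extended Euclidean algorithm:
24864 = 1912*13 + 8
13 = 1*8 + 5
8 = 1*5 + 3
5 = 1*3 + 2
3 = 1*2 + 1
2 = 2*1 + 0
Back-substitute:
1 = 3 − 2
1 = −5 + 2·3
1 = 2·8 − 3·5
1 = −3·13 + 5·8
1 = 5·24864 − 9563·13
So 13·(-9563) ≡ 1 (mod 24864), hence d ≡ -9563 ≡ 15301 (mod 24864).

15301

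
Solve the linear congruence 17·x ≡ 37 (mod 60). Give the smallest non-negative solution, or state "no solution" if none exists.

41

First find gcd(17, 60):
60 = 3·17 + 9
17 = 1·9 + 8
9 = 1·8 + 1
8 = 8·1 + 0
gcd = 1, so a unique solution mod 60 exists.
Back-substitute for the Bézout coefficients:
1 = 9 − 8
1 = −17 + 2·9
1 = 2·60 − 7·17
So 17·(-7) ≡ 1 (mod 60), giving 17⁻¹ ≡ 53.
x ≡ 17⁻¹·37 ≡ 53·37 ≡ 41 (mod 60).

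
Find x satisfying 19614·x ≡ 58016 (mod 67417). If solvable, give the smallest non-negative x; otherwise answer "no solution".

3667

First find gcd(19614, 67417):
67417 = 3×19614 + 8575
19614 = 2×8575 + 2464
8575 = 3×2464 + 1183
2464 = 2×1183 + 98
1183 = 12×98 + 7
98 = 14×7 + 0
gcd = 7 and 7 | 58016, so solutions exist. Divide through by 7: 2802x ≡ 8288 (mod 9631).
Now find 2802⁻¹ mod 9631:
9631 = 3×2802 + 1225
2802 = 2×1225 + 352
1225 = 3×352 + 169
352 = 2×169 + 14
169 = 12×14 + 1
14 = 14×1 + 0
Back-substitute:
1 = 169 − 12·14
1 = −12·352 + 25·169
1 = 25·1225 − 87·352
1 = −87·2802 + 199·1225
1 = 199·9631 − 684·2802
So 2802·(-684) ≡ 1 (mod 9631), i.e. 2802⁻¹ ≡ 8947.
Then x ≡ 8947·8288 ≡ 3667 (mod 9631); the smallest non-negative solution is x = 3667.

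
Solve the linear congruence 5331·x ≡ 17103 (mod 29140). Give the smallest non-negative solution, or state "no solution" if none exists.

6333

First find gcd(5331, 29140):
29140 = 5·5331 + 2485
5331 = 2·2485 + 361
2485 = 6·361 + 319
361 = 1·319 + 42
319 = 7·42 + 25
42 = 1·25 + 17
25 = 1·17 + 8
17 = 2·8 + 1
8 = 8·1 + 0
gcd = 1, so a unique solution mod 29140 exists.
Back-substitute for the Bézout coefficients:
1 = 17 − 2·8
1 = −2·25 + 3·17
1 = 3·42 − 5·25
1 = −5·319 + 38·42
1 = 38·361 − 43·319
1 = −43·2485 + 296·361
1 = 296·5331 − 635·2485
1 = −635·29140 + 3471·5331
So 5331·(3471) ≡ 1 (mod 29140), giving 5331⁻¹ ≡ 3471.
x ≡ 5331⁻¹·17103 ≡ 3471·17103 ≡ 6333 (mod 29140).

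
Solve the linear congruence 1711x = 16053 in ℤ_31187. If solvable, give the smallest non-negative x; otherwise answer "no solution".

First find gcd(1711, 31187):
31187 = 18·1711 + 389
1711 = 4·389 + 155
389 = 2·155 + 79
155 = 1·79 + 76
79 = 1·76 + 3
76 = 25·3 + 1
3 = 3·1 + 0
gcd = 1, so a unique solution mod 31187 exists.
Back-substitute for the Bézout coefficients:
1 = 76 − 25·3
1 = −25·79 + 26·76
1 = 26·155 − 51·79
1 = −51·389 + 128·155
1 = 128·1711 − 563·389
1 = −563·31187 + 10262·1711
So 1711·(10262) ≡ 1 (mod 31187), giving 1711⁻¹ ≡ 10262.
x ≡ 1711⁻¹·16053 ≡ 10262·16053 ≡ 6152 (mod 31187).

6152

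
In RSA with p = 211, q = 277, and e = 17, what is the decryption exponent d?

φ(n) = (p−1)(q−1) = 210·276 = 57960.
Need d with 17·d ≡ 1 (mod 57960). Apply the extended Euclidean algorithm:
57960 = 3409×17 + 7
17 = 2×7 + 3
7 = 2×3 + 1
3 = 3×1 + 0
Back-substitute:
1 = 7 − 2·3
1 = −2·17 + 5·7
1 = 5·57960 − 17047·17
So 17·(-17047) ≡ 1 (mod 57960), hence d ≡ -17047 ≡ 40913 (mod 57960).

40913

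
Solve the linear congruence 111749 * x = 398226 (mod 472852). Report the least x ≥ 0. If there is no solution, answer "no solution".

378754

First find gcd(111749, 472852):
472852 = 4×111749 + 25856
111749 = 4×25856 + 8325
25856 = 3×8325 + 881
8325 = 9×881 + 396
881 = 2×396 + 89
396 = 4×89 + 40
89 = 2×40 + 9
40 = 4×9 + 4
9 = 2×4 + 1
4 = 4×1 + 0
gcd = 1, so a unique solution mod 472852 exists.
Back-substitute for the Bézout coefficients:
1 = 9 − 2·4
1 = −2·40 + 9·9
1 = 9·89 − 20·40
1 = −20·396 + 89·89
1 = 89·881 − 198·396
1 = −198·8325 + 1871·881
1 = 1871·25856 − 5811·8325
1 = −5811·111749 + 25115·25856
1 = 25115·472852 − 106271·111749
So 111749·(-106271) ≡ 1 (mod 472852), giving 111749⁻¹ ≡ 366581.
x ≡ 111749⁻¹·398226 ≡ 366581·398226 ≡ 378754 (mod 472852).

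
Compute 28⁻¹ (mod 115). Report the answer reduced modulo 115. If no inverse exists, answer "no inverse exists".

Apply the Euclidean algorithm to 115 and 28:
115 = 4×28 + 3
28 = 9×3 + 1
3 = 3×1 + 0
gcd = 1, so the inverse exists. Back-substitute:
1 = 28 − 9·3
1 = −9·115 + 37·28
So 28·37 ≡ 1 (mod 115).

37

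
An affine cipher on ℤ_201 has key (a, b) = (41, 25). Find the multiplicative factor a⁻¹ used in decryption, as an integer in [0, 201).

Apply the Euclidean algorithm to 201 and 41:
201 = 4*41 + 37
41 = 1*37 + 4
37 = 9*4 + 1
4 = 4*1 + 0
The gcd is 1. Working backward:
1 = 37 − 9·4
1 = −9·41 + 10·37
1 = 10·201 − 49·41
Thus 41·(-49) ≡ 1 (mod 201); reducing, -49 mod 201 = 152.

152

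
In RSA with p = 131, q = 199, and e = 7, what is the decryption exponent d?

22063

φ(n) = (p−1)(q−1) = 130·198 = 25740.
Need d with 7·d ≡ 1 (mod 25740). Apply the extended Euclidean algorithm:
25740 = 3677*7 + 1
7 = 7*1 + 0
Back-substitute:
1 = 25740 − 3677·7
So 7·(-3677) ≡ 1 (mod 25740), hence d ≡ -3677 ≡ 22063 (mod 25740).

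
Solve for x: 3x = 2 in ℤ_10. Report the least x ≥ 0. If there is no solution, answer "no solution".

First find gcd(3, 10):
10 = 3·3 + 1
3 = 3·1 + 0
gcd = 1, so a unique solution mod 10 exists.
Back-substitute for the Bézout coefficients:
1 = 10 − 3·3
So 3·(-3) ≡ 1 (mod 10), giving 3⁻¹ ≡ 7.
x ≡ 3⁻¹·2 ≡ 7·2 ≡ 4 (mod 10).

4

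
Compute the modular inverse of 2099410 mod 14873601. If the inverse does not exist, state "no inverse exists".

4494358

Run Euclid on (14873601, 2099410):
14873601 = 7*2099410 + 177731
2099410 = 11*177731 + 144369
177731 = 1*144369 + 33362
144369 = 4*33362 + 10921
33362 = 3*10921 + 599
10921 = 18*599 + 139
599 = 4*139 + 43
139 = 3*43 + 10
43 = 4*10 + 3
10 = 3*3 + 1
3 = 3*1 + 0
The gcd is 1. Working backward:
1 = 10 − 3·3
1 = −3·43 + 13·10
1 = 13·139 − 42·43
1 = −42·599 + 181·139
1 = 181·10921 − 3300·599
1 = −3300·33362 + 10081·10921
1 = 10081·144369 − 43624·33362
1 = −43624·177731 + 53705·144369
1 = 53705·2099410 − 634379·177731
1 = −634379·14873601 + 4494358·2099410
So 2099410·4494358 ≡ 1 (mod 14873601).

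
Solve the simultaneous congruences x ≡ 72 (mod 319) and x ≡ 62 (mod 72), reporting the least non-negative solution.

710

Write x = 72 + 319·k. Then 319·k ≡ 62 − 72 ≡ 62 (mod 72).
Need 319⁻¹ mod 72. Extended Euclid on (72, 31):
72 = 2×31 + 10
31 = 3×10 + 1
10 = 10×1 + 0
Back-substitute:
1 = 31 − 3·10
1 = −3·72 + 7·31
319⁻¹ ≡ 7 (mod 72), so k ≡ 7·62 ≡ 2 (mod 72).
x = 72 + 319·2 = 710.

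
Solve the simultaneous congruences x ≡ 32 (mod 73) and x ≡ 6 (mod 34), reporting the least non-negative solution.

1638

Write x = 32 + 73·k. Then 73·k ≡ 6 − 32 ≡ 8 (mod 34).
Need 73⁻¹ mod 34. Extended Euclid on (34, 5):
34 = 6*5 + 4
5 = 1*4 + 1
4 = 4*1 + 0
Back-substitute:
1 = 5 − 4
1 = −34 + 7·5
73⁻¹ ≡ 7 (mod 34), so k ≡ 7·8 ≡ 22 (mod 34).
x = 32 + 73·22 = 1638.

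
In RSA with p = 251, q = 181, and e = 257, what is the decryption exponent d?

32393

φ(n) = (p−1)(q−1) = 250·180 = 45000.
Need d with 257·d ≡ 1 (mod 45000). Apply the extended Euclidean algorithm:
45000 = 175×257 + 25
257 = 10×25 + 7
25 = 3×7 + 4
7 = 1×4 + 3
4 = 1×3 + 1
3 = 3×1 + 0
Back-substitute:
1 = 4 − 3
1 = −7 + 2·4
1 = 2·25 − 7·7
1 = −7·257 + 72·25
1 = 72·45000 − 12607·257
So 257·(-12607) ≡ 1 (mod 45000), hence d ≡ -12607 ≡ 32393 (mod 45000).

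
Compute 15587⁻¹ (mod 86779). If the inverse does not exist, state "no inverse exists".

Euclidean algorithm on 86779, 15587:
86779 = 5*15587 + 8844
15587 = 1*8844 + 6743
8844 = 1*6743 + 2101
6743 = 3*2101 + 440
2101 = 4*440 + 341
440 = 1*341 + 99
341 = 3*99 + 44
99 = 2*44 + 11
44 = 4*11 + 0
gcd(15587, 86779) = 11 ≠ 1, so 15587 has no multiplicative inverse modulo 86779.

no inverse exists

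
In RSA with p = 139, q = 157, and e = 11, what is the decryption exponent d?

φ(n) = (p−1)(q−1) = 138·156 = 21528.
Need d with 11·d ≡ 1 (mod 21528). Apply the extended Euclidean algorithm:
21528 = 1957·11 + 1
11 = 11·1 + 0
Back-substitute:
1 = 21528 − 1957·11
So 11·(-1957) ≡ 1 (mod 21528), hence d ≡ -1957 ≡ 19571 (mod 21528).

19571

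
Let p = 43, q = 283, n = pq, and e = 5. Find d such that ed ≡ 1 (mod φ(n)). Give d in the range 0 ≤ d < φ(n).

φ(n) = (p−1)(q−1) = 42·282 = 11844.
Need d with 5·d ≡ 1 (mod 11844). Apply the extended Euclidean algorithm:
11844 = 2368·5 + 4
5 = 1·4 + 1
4 = 4·1 + 0
Back-substitute:
1 = 5 − 4
1 = −11844 + 2369·5
So 5·2369 ≡ 1 (mod 11844), hence d = 2369.

2369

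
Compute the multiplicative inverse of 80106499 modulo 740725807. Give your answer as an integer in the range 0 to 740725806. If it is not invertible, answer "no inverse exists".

Apply the Euclidean algorithm to 740725807 and 80106499:
740725807 = 9·80106499 + 19767316
80106499 = 4·19767316 + 1037235
19767316 = 19·1037235 + 59851
1037235 = 17·59851 + 19768
59851 = 3·19768 + 547
19768 = 36·547 + 76
547 = 7·76 + 15
76 = 5·15 + 1
15 = 15·1 + 0
Since gcd(80106499, 740725807) = 1, back-substitute to write 1 as a combination:
1 = 76 − 5·15
1 = −5·547 + 36·76
1 = 36·19768 − 1301·547
1 = −1301·59851 + 3939·19768
1 = 3939·1037235 − 68264·59851
1 = −68264·19767316 + 1300955·1037235
1 = 1300955·80106499 − 5272084·19767316
1 = −5272084·740725807 + 48749711·80106499
So 80106499·48749711 ≡ 1 (mod 740725807).

48749711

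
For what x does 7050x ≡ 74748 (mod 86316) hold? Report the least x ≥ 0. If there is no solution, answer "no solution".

First find gcd(7050, 86316):
86316 = 12×7050 + 1716
7050 = 4×1716 + 186
1716 = 9×186 + 42
186 = 4×42 + 18
42 = 2×18 + 6
18 = 3×6 + 0
gcd = 6 and 6 | 74748, so solutions exist. Divide through by 6: 1175x ≡ 12458 (mod 14386).
Now find 1175⁻¹ mod 14386:
14386 = 12*1175 + 286
1175 = 4*286 + 31
286 = 9*31 + 7
31 = 4*7 + 3
7 = 2*3 + 1
3 = 3*1 + 0
Back-substitute:
1 = 7 − 2·3
1 = −2·31 + 9·7
1 = 9·286 − 83·31
1 = −83·1175 + 341·286
1 = 341·14386 − 4175·1175
So 1175·(-4175) ≡ 1 (mod 14386), i.e. 1175⁻¹ ≡ 10211.
Then x ≡ 10211·12458 ≡ 7626 (mod 14386); the smallest non-negative solution is x = 7626.

7626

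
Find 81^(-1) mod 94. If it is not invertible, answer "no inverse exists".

65

Run Euclid on (94, 81):
94 = 1*81 + 13
81 = 6*13 + 3
13 = 4*3 + 1
3 = 3*1 + 0
Since gcd(81, 94) = 1, back-substitute to write 1 as a combination:
1 = 13 − 4·3
1 = −4·81 + 25·13
1 = 25·94 − 29·81
Hence 81⁻¹ ≡ -29 ≡ 65 (mod 94).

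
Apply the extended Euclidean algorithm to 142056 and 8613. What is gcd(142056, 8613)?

9

Repeated division:
142056 = 16·8613 + 4248
8613 = 2·4248 + 117
4248 = 36·117 + 36
117 = 3·36 + 9
36 = 4·9 + 0
gcd(142056, 8613) = 9.
Working backward:
9 = 117 − 3·36
9 = −3·4248 + 109·117
9 = 109·8613 − 221·4248
9 = −221·142056 + 3645·8613
So 9 = (-221)·142056 + (3645)·8613.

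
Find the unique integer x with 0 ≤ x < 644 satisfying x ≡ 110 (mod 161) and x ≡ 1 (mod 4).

593

Write x = 110 + 161·k. Then 161·k ≡ 1 − 110 ≡ 3 (mod 4).
Need 161⁻¹ mod 4. Extended Euclid on (4, 1):
4 = 4*1 + 0
161⁻¹ ≡ 1 (mod 4), so k ≡ 1·3 ≡ 3 (mod 4).
x = 110 + 161·3 = 593.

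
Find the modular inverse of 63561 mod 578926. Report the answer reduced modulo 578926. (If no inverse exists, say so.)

Apply the Euclidean algorithm to 578926 and 63561:
578926 = 9·63561 + 6877
63561 = 9·6877 + 1668
6877 = 4·1668 + 205
1668 = 8·205 + 28
205 = 7·28 + 9
28 = 3·9 + 1
9 = 9·1 + 0
Since gcd(63561, 578926) = 1, back-substitute to write 1 as a combination:
1 = 28 − 3·9
1 = −3·205 + 22·28
1 = 22·1668 − 179·205
1 = −179·6877 + 738·1668
1 = 738·63561 − 6821·6877
1 = −6821·578926 + 62127·63561
So 63561·62127 ≡ 1 (mod 578926).

62127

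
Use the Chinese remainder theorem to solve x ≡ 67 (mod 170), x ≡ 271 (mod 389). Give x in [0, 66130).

13497

Write x = 67 + 170·k. Then 170·k ≡ 271 − 67 ≡ 204 (mod 389).
Need 170⁻¹ mod 389. Extended Euclid on (389, 170):
389 = 2×170 + 49
170 = 3×49 + 23
49 = 2×23 + 3
23 = 7×3 + 2
3 = 1×2 + 1
2 = 2×1 + 0
Back-substitute:
1 = 3 − 2
1 = −23 + 8·3
1 = 8·49 − 17·23
1 = −17·170 + 59·49
1 = 59·389 − 135·170
170⁻¹ ≡ 254 (mod 389), so k ≡ 254·204 ≡ 79 (mod 389).
x = 67 + 170·79 = 13497.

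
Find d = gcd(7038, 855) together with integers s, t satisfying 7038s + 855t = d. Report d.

9

Apply Euclid's algorithm to 7038 and 855:
7038 = 8×855 + 198
855 = 4×198 + 63
198 = 3×63 + 9
63 = 7×9 + 0
gcd(7038, 855) = 9.
Working backward:
9 = 198 − 3·63
9 = −3·855 + 13·198
9 = 13·7038 − 107·855
So 9 = (13)·7038 + (-107)·855.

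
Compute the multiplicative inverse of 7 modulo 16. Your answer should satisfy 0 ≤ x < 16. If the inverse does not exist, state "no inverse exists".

7

Run Euclid on (16, 7):
16 = 2×7 + 2
7 = 3×2 + 1
2 = 2×1 + 0
gcd = 1, so the inverse exists. Back-substitute:
1 = 7 − 3·2
1 = −3·16 + 7·7
So 7·7 ≡ 1 (mod 16).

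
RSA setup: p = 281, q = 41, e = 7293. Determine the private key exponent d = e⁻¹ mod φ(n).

φ(n) = (p−1)(q−1) = 280·40 = 11200.
Need d with 7293·d ≡ 1 (mod 11200). Apply the extended Euclidean algorithm:
11200 = 1×7293 + 3907
7293 = 1×3907 + 3386
3907 = 1×3386 + 521
3386 = 6×521 + 260
521 = 2×260 + 1
260 = 260×1 + 0
Back-substitute:
1 = 521 − 2·260
1 = −2·3386 + 13·521
1 = 13·3907 − 15·3386
1 = −15·7293 + 28·3907
1 = 28·11200 − 43·7293
So 7293·(-43) ≡ 1 (mod 11200), hence d ≡ -43 ≡ 11157 (mod 11200).

11157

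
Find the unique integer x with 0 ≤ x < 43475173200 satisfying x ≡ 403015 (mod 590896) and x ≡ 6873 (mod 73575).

Write x = 403015 + 590896·k. Then 590896·k ≡ 6873 − 403015 ≡ 45308 (mod 73575).
Need 590896⁻¹ mod 73575. Extended Euclid on (73575, 2296):
73575 = 32×2296 + 103
2296 = 22×103 + 30
103 = 3×30 + 13
30 = 2×13 + 4
13 = 3×4 + 1
4 = 4×1 + 0
Back-substitute:
1 = 13 − 3·4
1 = −3·30 + 7·13
1 = 7·103 − 24·30
1 = −24·2296 + 535·103
1 = 535·73575 − 17144·2296
590896⁻¹ ≡ 56431 (mod 73575), so k ≡ 56431·45308 ≡ 44498 (mod 73575).
x = 403015 + 590896·44498 = 26294093223.

26294093223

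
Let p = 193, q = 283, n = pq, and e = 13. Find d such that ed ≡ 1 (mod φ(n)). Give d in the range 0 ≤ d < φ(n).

4165

φ(n) = (p−1)(q−1) = 192·282 = 54144.
Need d with 13·d ≡ 1 (mod 54144). Apply the extended Euclidean algorithm:
54144 = 4164*13 + 12
13 = 1*12 + 1
12 = 12*1 + 0
Back-substitute:
1 = 13 − 12
1 = −54144 + 4165·13
So 13·4165 ≡ 1 (mod 54144), hence d = 4165.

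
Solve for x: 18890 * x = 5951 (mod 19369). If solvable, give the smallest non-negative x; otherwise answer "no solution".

First find gcd(18890, 19369):
19369 = 1×18890 + 479
18890 = 39×479 + 209
479 = 2×209 + 61
209 = 3×61 + 26
61 = 2×26 + 9
26 = 2×9 + 8
9 = 1×8 + 1
8 = 8×1 + 0
gcd = 1, so a unique solution mod 19369 exists.
Back-substitute for the Bézout coefficients:
1 = 9 − 8
1 = −26 + 3·9
1 = 3·61 − 7·26
1 = −7·209 + 24·61
1 = 24·479 − 55·209
1 = −55·18890 + 2169·479
1 = 2169·19369 − 2224·18890
So 18890·(-2224) ≡ 1 (mod 19369), giving 18890⁻¹ ≡ 17145.
x ≡ 18890⁻¹·5951 ≡ 17145·5951 ≡ 13372 (mod 19369).

13372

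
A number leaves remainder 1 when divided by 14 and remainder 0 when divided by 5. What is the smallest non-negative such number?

15

Write x = 1 + 14·k. Then 14·k ≡ 0 − 1 ≡ 4 (mod 5).
Need 14⁻¹ mod 5. Extended Euclid on (5, 4):
5 = 1×4 + 1
4 = 4×1 + 0
Back-substitute:
1 = 5 − 4
14⁻¹ ≡ 4 (mod 5), so k ≡ 4·4 ≡ 1 (mod 5).
x = 1 + 14·1 = 15.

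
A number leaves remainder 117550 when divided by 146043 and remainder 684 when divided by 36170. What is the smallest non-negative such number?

Write x = 117550 + 146043·k. Then 146043·k ≡ 684 − 117550 ≡ 27814 (mod 36170).
Need 146043⁻¹ mod 36170. Extended Euclid on (36170, 1363):
36170 = 26·1363 + 732
1363 = 1·732 + 631
732 = 1·631 + 101
631 = 6·101 + 25
101 = 4·25 + 1
25 = 25·1 + 0
Back-substitute:
1 = 101 − 4·25
1 = −4·631 + 25·101
1 = 25·732 − 29·631
1 = −29·1363 + 54·732
1 = 54·36170 − 1433·1363
146043⁻¹ ≡ 34737 (mod 36170), so k ≡ 34737·27814 ≡ 1878 (mod 36170).
x = 117550 + 146043·1878 = 274386304.

274386304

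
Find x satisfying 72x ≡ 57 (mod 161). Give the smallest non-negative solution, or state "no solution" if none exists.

88

First find gcd(72, 161):
161 = 2·72 + 17
72 = 4·17 + 4
17 = 4·4 + 1
4 = 4·1 + 0
gcd = 1, so a unique solution mod 161 exists.
Back-substitute for the Bézout coefficients:
1 = 17 − 4·4
1 = −4·72 + 17·17
1 = 17·161 − 38·72
So 72·(-38) ≡ 1 (mod 161), giving 72⁻¹ ≡ 123.
x ≡ 72⁻¹·57 ≡ 123·57 ≡ 88 (mod 161).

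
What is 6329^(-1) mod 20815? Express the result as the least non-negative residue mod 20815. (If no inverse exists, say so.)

Extended Euclidean algorithm:
20815 = 3*6329 + 1828
6329 = 3*1828 + 845
1828 = 2*845 + 138
845 = 6*138 + 17
138 = 8*17 + 2
17 = 8*2 + 1
2 = 2*1 + 0
Since gcd(6329, 20815) = 1, back-substitute to write 1 as a combination:
1 = 17 − 8·2
1 = −8·138 + 65·17
1 = 65·845 − 398·138
1 = −398·1828 + 861·845
1 = 861·6329 − 2981·1828
1 = −2981·20815 + 9804·6329
So 6329·9804 ≡ 1 (mod 20815).

9804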